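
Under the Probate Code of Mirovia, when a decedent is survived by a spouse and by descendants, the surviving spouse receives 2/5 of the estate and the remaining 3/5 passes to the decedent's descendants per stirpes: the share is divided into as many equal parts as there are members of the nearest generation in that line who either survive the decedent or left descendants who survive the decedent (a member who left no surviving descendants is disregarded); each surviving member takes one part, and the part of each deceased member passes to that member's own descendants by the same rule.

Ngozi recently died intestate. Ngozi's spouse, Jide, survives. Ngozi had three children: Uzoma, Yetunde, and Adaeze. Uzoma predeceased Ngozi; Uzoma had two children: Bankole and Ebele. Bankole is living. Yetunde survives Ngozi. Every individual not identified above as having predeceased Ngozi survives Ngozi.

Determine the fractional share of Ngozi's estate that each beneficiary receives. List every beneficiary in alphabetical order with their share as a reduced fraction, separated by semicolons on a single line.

Jide, as surviving spouse, takes 2/5.
The remaining 3/5 passes to Ngozi's descendants per stirpes.
The 3/5 is divided into 3 equal shares of 1/5 among Uzoma, Yetunde, Adaeze.
Uzoma predeceased; the 1/5 allotted to Uzoma's branch passes to Uzoma's issue by representation.
The 1/5 is divided into 2 equal shares of 1/10 among Bankole, Ebele.
Bankole is living and takes 1/10.
Ebele is living and takes 1/10.
Yetunde is living and takes 1/5.
Adaeze is living and takes 1/5.

Adaeze 1/5; Bankole 1/10; Ebele 1/10; Jide 2/5; Yetunde 1/5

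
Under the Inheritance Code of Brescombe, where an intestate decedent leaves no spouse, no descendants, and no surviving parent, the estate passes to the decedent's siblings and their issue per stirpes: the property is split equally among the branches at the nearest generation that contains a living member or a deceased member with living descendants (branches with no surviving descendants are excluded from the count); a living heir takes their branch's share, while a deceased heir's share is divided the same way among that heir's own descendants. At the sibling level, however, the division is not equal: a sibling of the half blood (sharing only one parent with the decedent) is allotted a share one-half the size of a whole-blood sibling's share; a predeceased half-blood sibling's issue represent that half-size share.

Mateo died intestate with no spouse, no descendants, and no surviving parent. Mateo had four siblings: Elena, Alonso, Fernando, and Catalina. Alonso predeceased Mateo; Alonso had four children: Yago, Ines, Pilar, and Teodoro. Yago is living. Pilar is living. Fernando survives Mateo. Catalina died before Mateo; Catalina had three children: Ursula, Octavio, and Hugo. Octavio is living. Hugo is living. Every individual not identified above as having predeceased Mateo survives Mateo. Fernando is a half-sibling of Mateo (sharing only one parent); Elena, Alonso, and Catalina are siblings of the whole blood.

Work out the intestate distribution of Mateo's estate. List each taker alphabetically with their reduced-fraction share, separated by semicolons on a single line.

Elena 2/7; Fernando 1/7; Hugo 2/21; Ines 1/14; Octavio 2/21; Pilar 1/14; Teodoro 1/14; Ursula 2/21; Yago 1/14

No spouse, descendants, or parent survives, so the estate passes to Mateo's siblings per stirpes.
Half-blood siblings count for one-half the weight of whole-blood siblings at the initial division.
Dividing 1 in proportion to weights (total weight 7/2): Elena (weight 1) → 2/7; Alonso (weight 1) → 2/7; Fernando (weight 1/2) → 1/7; Catalina (weight 1) → 2/7.
Elena is living and takes 2/7.
Alonso predeceased; the 2/7 allotted to Alonso's branch passes to Alonso's issue by representation.
The 2/7 is divided into 4 equal shares of 1/14 among Yago, Ines, Pilar, Teodoro.
Yago is living and takes 1/14.
Ines is living and takes 1/14.
Pilar is living and takes 1/14.
Teodoro is living and takes 1/14.
Fernando is living and takes 1/7.
Catalina predeceased; the 2/7 allotted to Catalina's branch passes to Catalina's issue by representation.
The 2/7 is divided into 3 equal shares of 2/21 among Ursula, Octavio, Hugo.
Ursula is living and takes 2/21.
Octavio is living and takes 2/21.
Hugo is living and takes 2/21.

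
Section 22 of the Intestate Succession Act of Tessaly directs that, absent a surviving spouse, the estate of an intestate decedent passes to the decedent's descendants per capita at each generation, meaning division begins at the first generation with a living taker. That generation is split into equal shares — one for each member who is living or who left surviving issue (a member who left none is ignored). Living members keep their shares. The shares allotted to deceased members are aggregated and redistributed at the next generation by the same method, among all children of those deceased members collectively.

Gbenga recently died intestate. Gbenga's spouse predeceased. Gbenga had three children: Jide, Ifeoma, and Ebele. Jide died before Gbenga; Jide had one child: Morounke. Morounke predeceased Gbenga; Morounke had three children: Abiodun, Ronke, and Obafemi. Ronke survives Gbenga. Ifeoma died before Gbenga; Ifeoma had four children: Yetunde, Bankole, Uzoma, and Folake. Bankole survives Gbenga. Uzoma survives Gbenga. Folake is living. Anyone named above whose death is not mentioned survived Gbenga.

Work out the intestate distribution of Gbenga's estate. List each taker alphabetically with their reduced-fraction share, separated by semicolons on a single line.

Abiodun 2/45; Bankole 2/15; Ebele 1/3; Folake 2/15; Obafemi 2/45; Ronke 2/45; Uzoma 2/15; Yetunde 2/15

There is no surviving spouse, so the entire estate passes to Gbenga's descendants per capita at each generation.
At generation 1 (Jide, Ifeoma, Ebele) there are 3 shares of (1)/3 = 1/3 each.
Living: Ebele — each takes 1/3.
Deceased: Jide and Ifeoma. Their combined 2/3 is pooled and carried to generation 2.
At generation 2 (Morounke, Yetunde, Bankole, Uzoma, Folake) there are 5 shares of (2/3)/5 = 2/15 each.
Living: Yetunde, Bankole, Uzoma, and Folake — each takes 2/15.
Deceased: Morounke. That 2/15 share is carried to generation 3.
At generation 3 (Abiodun, Ronke, Obafemi) there are 3 shares of (2/15)/3 = 2/45 each.
Living: Abiodun, Ronke, and Obafemi — each takes 2/45.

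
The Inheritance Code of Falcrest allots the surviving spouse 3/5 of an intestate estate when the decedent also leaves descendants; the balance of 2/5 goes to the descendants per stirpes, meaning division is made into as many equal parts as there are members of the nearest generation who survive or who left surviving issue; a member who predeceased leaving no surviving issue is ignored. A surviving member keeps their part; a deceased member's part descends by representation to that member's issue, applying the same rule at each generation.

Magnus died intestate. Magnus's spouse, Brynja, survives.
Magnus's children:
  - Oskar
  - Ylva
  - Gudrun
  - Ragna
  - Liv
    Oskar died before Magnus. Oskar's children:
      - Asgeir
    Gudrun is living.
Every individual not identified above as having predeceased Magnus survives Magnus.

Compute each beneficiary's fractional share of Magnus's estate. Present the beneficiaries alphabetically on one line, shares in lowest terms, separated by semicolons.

Brynja, as surviving spouse, takes 3/5.
The remaining 2/5 passes to Magnus's descendants per stirpes.
The 2/5 is divided into 5 equal shares of 2/25 among Oskar, Ylva, Gudrun, Ragna, Liv.
Oskar predeceased; the 2/25 allotted to Oskar's branch passes to Oskar's issue by representation.
Asgeir is the sole taker at this level and receives the full 2/25.
Ylva is living and takes 2/25.
Gudrun is living and takes 2/25.
Ragna is living and takes 2/25.
Liv is living and takes 2/25.

Asgeir 2/25; Brynja 3/5; Gudrun 2/25; Liv 2/25; Ragna 2/25; Ylva 2/25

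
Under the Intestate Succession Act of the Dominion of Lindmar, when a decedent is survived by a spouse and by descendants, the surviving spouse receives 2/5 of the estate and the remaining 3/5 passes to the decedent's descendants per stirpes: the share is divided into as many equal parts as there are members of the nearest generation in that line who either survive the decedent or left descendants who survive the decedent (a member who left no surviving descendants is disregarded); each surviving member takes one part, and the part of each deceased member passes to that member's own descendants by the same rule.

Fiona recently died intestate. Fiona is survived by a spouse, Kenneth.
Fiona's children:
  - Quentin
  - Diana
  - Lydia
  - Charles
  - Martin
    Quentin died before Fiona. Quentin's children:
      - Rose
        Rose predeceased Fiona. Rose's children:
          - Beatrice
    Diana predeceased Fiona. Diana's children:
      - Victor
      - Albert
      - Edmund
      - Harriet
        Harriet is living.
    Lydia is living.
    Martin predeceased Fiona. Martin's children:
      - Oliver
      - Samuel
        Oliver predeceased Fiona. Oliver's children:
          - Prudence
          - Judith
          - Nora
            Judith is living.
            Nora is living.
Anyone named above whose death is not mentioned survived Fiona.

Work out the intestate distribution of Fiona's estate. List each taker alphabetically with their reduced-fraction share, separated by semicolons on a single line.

Kenneth, as surviving spouse, takes 2/5.
The remaining 3/5 passes to Fiona's descendants per stirpes.
The 3/5 is divided into 5 equal shares of 3/25 among Quentin, Diana, Lydia, Charles, Martin.
Quentin predeceased; the 3/25 allotted to Quentin's branch passes to Quentin's issue by representation.
Rose's line is the sole branch at this level, so the full 3/25 passes to Rose's issue by representation.
Beatrice is the sole taker at this level and receives the full 3/25.
Diana predeceased; the 3/25 allotted to Diana's branch passes to Diana's issue by representation.
The 3/25 is divided into 4 equal shares of 3/100 among Victor, Albert, Edmund, Harriet.
Victor is living and takes 3/100.
Albert is living and takes 3/100.
Edmund is living and takes 3/100.
Harriet is living and takes 3/100.
Lydia is living and takes 3/25.
Charles is living and takes 3/25.
Martin predeceased; the 3/25 allotted to Martin's branch passes to Martin's issue by representation.
The 3/25 is divided into 2 equal shares of 3/50 among Oliver, Samuel.
Oliver predeceased; the 3/50 allotted to Oliver's branch passes to Oliver's issue by representation.
The 3/50 is divided into 3 equal shares of 1/50 among Prudence, Judith, Nora.
Prudence is living and takes 1/50.
Judith is living and takes 1/50.
Nora is living and takes 1/50.
Samuel is living and takes 3/50.

Albert 3/100; Beatrice 3/25; Charles 3/25; Edmund 3/100; Harriet 3/100; Judith 1/50; Kenneth 2/5; Lydia 3/25; Nora 1/50; Prudence 1/50; Samuel 3/50; Victor 3/100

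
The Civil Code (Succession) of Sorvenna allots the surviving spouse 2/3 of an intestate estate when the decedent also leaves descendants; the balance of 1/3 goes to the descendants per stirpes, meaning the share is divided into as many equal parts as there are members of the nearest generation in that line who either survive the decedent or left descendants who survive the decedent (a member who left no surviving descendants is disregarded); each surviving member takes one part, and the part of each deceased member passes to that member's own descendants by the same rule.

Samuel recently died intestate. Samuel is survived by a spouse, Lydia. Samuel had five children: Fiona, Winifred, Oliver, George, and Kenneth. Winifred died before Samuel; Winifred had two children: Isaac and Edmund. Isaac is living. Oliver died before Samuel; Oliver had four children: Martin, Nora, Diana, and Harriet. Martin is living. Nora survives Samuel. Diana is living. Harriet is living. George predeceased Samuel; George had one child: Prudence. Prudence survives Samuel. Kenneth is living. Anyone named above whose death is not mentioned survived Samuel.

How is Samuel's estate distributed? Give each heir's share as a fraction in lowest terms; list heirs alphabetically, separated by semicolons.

Diana 1/60; Edmund 1/30; Fiona 1/15; Harriet 1/60; Isaac 1/30; Kenneth 1/15; Lydia 2/3; Martin 1/60; Nora 1/60; Prudence 1/15

Lydia, as surviving spouse, takes 2/3.
The remaining 1/3 passes to Samuel's descendants per stirpes.
The 1/3 is divided into 5 equal shares of 1/15 among Fiona, Winifred, Oliver, George, Kenneth.
Fiona is living and takes 1/15.
Winifred predeceased; the 1/15 allotted to Winifred's branch passes to Winifred's issue by representation.
The 1/15 is divided into 2 equal shares of 1/30 among Isaac, Edmund.
Isaac is living and takes 1/30.
Edmund is living and takes 1/30.
Oliver predeceased; the 1/15 allotted to Oliver's branch passes to Oliver's issue by representation.
The 1/15 is divided into 4 equal shares of 1/60 among Martin, Nora, Diana, Harriet.
Martin is living and takes 1/60.
Nora is living and takes 1/60.
Diana is living and takes 1/60.
Harriet is living and takes 1/60.
George predeceased; the 1/15 allotted to George's branch passes to George's issue by representation.
Prudence is the sole taker at this level and receives the full 1/15.
Kenneth is living and takes 1/15.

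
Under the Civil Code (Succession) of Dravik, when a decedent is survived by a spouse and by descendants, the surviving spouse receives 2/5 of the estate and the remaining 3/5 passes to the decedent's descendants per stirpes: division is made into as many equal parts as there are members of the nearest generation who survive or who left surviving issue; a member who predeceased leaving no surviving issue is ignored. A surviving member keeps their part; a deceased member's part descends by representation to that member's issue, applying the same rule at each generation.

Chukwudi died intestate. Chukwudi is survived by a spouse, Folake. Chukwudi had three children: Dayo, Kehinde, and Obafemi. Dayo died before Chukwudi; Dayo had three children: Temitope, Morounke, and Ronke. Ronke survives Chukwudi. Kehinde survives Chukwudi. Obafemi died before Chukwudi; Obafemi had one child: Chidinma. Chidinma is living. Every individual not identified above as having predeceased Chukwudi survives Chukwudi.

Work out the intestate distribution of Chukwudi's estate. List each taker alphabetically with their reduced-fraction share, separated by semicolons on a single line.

Chidinma 1/5; Folake 2/5; Kehinde 1/5; Morounke 1/15; Ronke 1/15; Temitope 1/15

Folake, as surviving spouse, takes 2/5.
The remaining 3/5 passes to Chukwudi's descendants per stirpes.
The 3/5 is divided into 3 equal shares of 1/5 among Dayo, Kehinde, Obafemi.
Dayo predeceased; the 1/5 allotted to Dayo's branch passes to Dayo's issue by representation.
The 1/5 is divided into 3 equal shares of 1/15 among Temitope, Morounke, Ronke.
Temitope is living and takes 1/15.
Morounke is living and takes 1/15.
Ronke is living and takes 1/15.
Kehinde is living and takes 1/5.
Obafemi predeceased; the 1/5 allotted to Obafemi's branch passes to Obafemi's issue by representation.
Chidinma is the sole taker at this level and receives the full 1/5.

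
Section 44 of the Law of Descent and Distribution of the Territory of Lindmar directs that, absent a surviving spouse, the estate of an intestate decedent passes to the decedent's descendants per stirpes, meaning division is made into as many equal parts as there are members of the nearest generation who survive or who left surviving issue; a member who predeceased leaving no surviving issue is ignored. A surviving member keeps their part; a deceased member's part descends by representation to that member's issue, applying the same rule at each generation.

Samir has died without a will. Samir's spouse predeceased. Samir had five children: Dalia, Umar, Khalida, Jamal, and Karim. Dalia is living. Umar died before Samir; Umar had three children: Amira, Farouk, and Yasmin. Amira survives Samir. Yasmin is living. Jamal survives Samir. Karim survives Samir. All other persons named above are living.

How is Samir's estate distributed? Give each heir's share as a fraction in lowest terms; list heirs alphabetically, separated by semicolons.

There is no surviving spouse, so the entire estate passes to Samir's descendants per stirpes.
The estate is divided into 5 equal shares of 1/5 among Dalia, Umar, Khalida, Jamal, Karim.
Dalia is living and takes 1/5.
Umar predeceased; the 1/5 allotted to Umar's branch passes to Umar's issue by representation.
The 1/5 is divided into 3 equal shares of 1/15 among Amira, Farouk, Yasmin.
Amira is living and takes 1/15.
Farouk is living and takes 1/15.
Yasmin is living and takes 1/15.
Khalida is living and takes 1/5.
Jamal is living and takes 1/5.
Karim is living and takes 1/5.

Amira 1/15; Dalia 1/5; Farouk 1/15; Jamal 1/5; Karim 1/5; Khalida 1/5; Yasmin 1/15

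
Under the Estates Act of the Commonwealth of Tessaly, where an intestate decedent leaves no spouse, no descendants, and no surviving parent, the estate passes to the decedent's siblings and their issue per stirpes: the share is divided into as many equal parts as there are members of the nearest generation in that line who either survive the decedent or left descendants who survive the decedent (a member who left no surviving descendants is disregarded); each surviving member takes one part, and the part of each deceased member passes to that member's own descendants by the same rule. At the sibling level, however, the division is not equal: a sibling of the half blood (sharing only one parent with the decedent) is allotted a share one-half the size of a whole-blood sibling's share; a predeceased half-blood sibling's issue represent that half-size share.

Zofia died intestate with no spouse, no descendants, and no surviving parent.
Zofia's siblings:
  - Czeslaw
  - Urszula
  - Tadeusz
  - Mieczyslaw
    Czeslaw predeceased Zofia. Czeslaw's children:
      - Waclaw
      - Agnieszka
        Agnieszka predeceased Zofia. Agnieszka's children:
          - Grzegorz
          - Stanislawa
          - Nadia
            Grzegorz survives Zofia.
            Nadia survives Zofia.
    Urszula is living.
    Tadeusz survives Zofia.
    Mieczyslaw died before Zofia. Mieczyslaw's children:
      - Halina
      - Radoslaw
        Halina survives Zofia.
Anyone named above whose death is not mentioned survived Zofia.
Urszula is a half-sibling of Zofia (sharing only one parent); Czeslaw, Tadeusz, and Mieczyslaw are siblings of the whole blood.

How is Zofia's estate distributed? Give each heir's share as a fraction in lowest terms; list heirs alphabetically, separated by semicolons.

Grzegorz 1/21; Halina 1/7; Nadia 1/21; Radoslaw 1/7; Stanislawa 1/21; Tadeusz 2/7; Urszula 1/7; Waclaw 1/7

No spouse, descendants, or parent survives, so the estate passes to Zofia's siblings per stirpes.
Half-blood siblings count for one-half the weight of whole-blood siblings at the initial division.
Dividing 1 in proportion to weights (total weight 7/2): Czeslaw (weight 1) → 2/7; Urszula (weight 1/2) → 1/7; Tadeusz (weight 1) → 2/7; Mieczyslaw (weight 1) → 2/7.
Czeslaw predeceased; the 2/7 allotted to Czeslaw's branch passes to Czeslaw's issue by representation.
The 2/7 is divided into 2 equal shares of 1/7 among Waclaw, Agnieszka.
Waclaw is living and takes 1/7.
Agnieszka predeceased; the 1/7 allotted to Agnieszka's branch passes to Agnieszka's issue by representation.
The 1/7 is divided into 3 equal shares of 1/21 among Grzegorz, Stanislawa, Nadia.
Grzegorz is living and takes 1/21.
Stanislawa is living and takes 1/21.
Nadia is living and takes 1/21.
Urszula is living and takes 1/7.
Tadeusz is living and takes 2/7.
Mieczyslaw predeceased; the 2/7 allotted to Mieczyslaw's branch passes to Mieczyslaw's issue by representation.
The 2/7 is divided into 2 equal shares of 1/7 among Halina, Radoslaw.
Halina is living and takes 1/7.
Radoslaw is living and takes 1/7.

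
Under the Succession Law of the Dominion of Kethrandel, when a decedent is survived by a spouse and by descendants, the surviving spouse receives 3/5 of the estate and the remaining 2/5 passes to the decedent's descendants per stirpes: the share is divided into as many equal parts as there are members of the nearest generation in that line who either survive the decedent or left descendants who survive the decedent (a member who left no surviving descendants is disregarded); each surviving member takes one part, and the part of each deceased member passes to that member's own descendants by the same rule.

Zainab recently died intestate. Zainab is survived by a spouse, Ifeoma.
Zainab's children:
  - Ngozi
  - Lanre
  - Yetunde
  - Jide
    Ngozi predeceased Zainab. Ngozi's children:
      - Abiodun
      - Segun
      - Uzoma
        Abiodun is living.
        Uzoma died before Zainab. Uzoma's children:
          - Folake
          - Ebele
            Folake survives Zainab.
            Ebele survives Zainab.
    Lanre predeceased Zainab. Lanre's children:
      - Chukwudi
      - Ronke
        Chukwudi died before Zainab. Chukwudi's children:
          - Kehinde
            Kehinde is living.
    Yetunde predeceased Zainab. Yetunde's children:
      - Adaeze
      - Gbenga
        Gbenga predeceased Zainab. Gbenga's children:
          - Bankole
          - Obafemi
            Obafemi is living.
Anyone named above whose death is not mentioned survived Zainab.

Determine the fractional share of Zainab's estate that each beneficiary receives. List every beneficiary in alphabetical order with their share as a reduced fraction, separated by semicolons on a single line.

Ifeoma, as surviving spouse, takes 3/5.
The remaining 2/5 passes to Zainab's descendants per stirpes.
The 2/5 is divided into 4 equal shares of 1/10 among Ngozi, Lanre, Yetunde, Jide.
Ngozi predeceased; the 1/10 allotted to Ngozi's branch passes to Ngozi's issue by representation.
The 1/10 is divided into 3 equal shares of 1/30 among Abiodun, Segun, Uzoma.
Abiodun is living and takes 1/30.
Segun is living and takes 1/30.
Uzoma predeceased; the 1/30 allotted to Uzoma's branch passes to Uzoma's issue by representation.
The 1/30 is divided into 2 equal shares of 1/60 among Folake, Ebele.
Folake is living and takes 1/60.
Ebele is living and takes 1/60.
Lanre predeceased; the 1/10 allotted to Lanre's branch passes to Lanre's issue by representation.
The 1/10 is divided into 2 equal shares of 1/20 among Chukwudi, Ronke.
Chukwudi predeceased; the 1/20 allotted to Chukwudi's branch passes to Chukwudi's issue by representation.
Kehinde is the sole taker at this level and receives the full 1/20.
Ronke is living and takes 1/20.
Yetunde predeceased; the 1/10 allotted to Yetunde's branch passes to Yetunde's issue by representation.
The 1/10 is divided into 2 equal shares of 1/20 among Adaeze, Gbenga.
Adaeze is living and takes 1/20.
Gbenga predeceased; the 1/20 allotted to Gbenga's branch passes to Gbenga's issue by representation.
The 1/20 is divided into 2 equal shares of 1/40 among Bankole, Obafemi.
Bankole is living and takes 1/40.
Obafemi is living and takes 1/40.
Jide is living and takes 1/10.

Abiodun 1/30; Adaeze 1/20; Bankole 1/40; Ebele 1/60; Folake 1/60; Ifeoma 3/5; Jide 1/10; Kehinde 1/20; Obafemi 1/40; Ronke 1/20; Segun 1/30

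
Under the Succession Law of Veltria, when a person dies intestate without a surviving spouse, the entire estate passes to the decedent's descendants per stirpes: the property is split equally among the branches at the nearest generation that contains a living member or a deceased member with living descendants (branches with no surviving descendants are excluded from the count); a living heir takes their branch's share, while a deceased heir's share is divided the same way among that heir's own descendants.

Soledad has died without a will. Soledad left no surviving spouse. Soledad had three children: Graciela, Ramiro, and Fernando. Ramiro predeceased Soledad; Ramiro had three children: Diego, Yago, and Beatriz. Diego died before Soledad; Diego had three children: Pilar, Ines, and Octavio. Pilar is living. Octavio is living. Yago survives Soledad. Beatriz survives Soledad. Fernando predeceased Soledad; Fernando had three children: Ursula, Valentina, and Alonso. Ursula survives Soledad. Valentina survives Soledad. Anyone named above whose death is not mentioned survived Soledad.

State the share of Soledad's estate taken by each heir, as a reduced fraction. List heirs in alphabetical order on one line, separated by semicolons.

Alonso 1/9; Beatriz 1/9; Graciela 1/3; Ines 1/27; Octavio 1/27; Pilar 1/27; Ursula 1/9; Valentina 1/9; Yago 1/9

There is no surviving spouse, so the entire estate passes to Soledad's descendants per stirpes.
The estate is divided into 3 equal shares of 1/3 among Graciela, Ramiro, Fernando.
Graciela is living and takes 1/3.
Ramiro predeceased; the 1/3 allotted to Ramiro's branch passes to Ramiro's issue by representation.
The 1/3 is divided into 3 equal shares of 1/9 among Diego, Yago, Beatriz.
Diego predeceased; the 1/9 allotted to Diego's branch passes to Diego's issue by representation.
The 1/9 is divided into 3 equal shares of 1/27 among Pilar, Ines, Octavio.
Pilar is living and takes 1/27.
Ines is living and takes 1/27.
Octavio is living and takes 1/27.
Yago is living and takes 1/9.
Beatriz is living and takes 1/9.
Fernando predeceased; the 1/3 allotted to Fernando's branch passes to Fernando's issue by representation.
The 1/3 is divided into 3 equal shares of 1/9 among Ursula, Valentina, Alonso.
Ursula is living and takes 1/9.
Valentina is living and takes 1/9.
Alonso is living and takes 1/9.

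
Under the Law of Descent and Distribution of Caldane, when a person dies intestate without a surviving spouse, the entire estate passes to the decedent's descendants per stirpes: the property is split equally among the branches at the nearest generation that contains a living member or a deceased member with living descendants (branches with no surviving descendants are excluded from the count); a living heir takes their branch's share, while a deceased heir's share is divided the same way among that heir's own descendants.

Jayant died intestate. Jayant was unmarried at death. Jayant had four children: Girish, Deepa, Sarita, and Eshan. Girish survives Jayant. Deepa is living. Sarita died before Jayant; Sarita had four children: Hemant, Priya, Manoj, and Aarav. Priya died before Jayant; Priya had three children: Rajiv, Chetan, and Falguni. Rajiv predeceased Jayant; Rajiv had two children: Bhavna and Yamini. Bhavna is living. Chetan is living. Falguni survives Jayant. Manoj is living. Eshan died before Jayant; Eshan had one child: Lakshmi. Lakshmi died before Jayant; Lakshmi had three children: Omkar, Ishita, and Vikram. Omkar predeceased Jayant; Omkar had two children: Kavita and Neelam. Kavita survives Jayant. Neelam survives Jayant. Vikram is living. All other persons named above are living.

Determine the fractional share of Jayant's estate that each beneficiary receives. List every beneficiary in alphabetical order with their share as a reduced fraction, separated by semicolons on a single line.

Aarav 1/16; Bhavna 1/96; Chetan 1/48; Deepa 1/4; Falguni 1/48; Girish 1/4; Hemant 1/16; Ishita 1/12; Kavita 1/24; Manoj 1/16; Neelam 1/24; Vikram 1/12; Yamini 1/96

There is no surviving spouse, so the entire estate passes to Jayant's descendants per stirpes.
The estate is divided into 4 equal shares of 1/4 among Girish, Deepa, Sarita, Eshan.
Girish is living and takes 1/4.
Deepa is living and takes 1/4.
Sarita predeceased; the 1/4 allotted to Sarita's branch passes to Sarita's issue by representation.
The 1/4 is divided into 4 equal shares of 1/16 among Hemant, Priya, Manoj, Aarav.
Hemant is living and takes 1/16.
Priya predeceased; the 1/16 allotted to Priya's branch passes to Priya's issue by representation.
The 1/16 is divided into 3 equal shares of 1/48 among Rajiv, Chetan, Falguni.
Rajiv predeceased; the 1/48 allotted to Rajiv's branch passes to Rajiv's issue by representation.
The 1/48 is divided into 2 equal shares of 1/96 among Bhavna, Yamini.
Bhavna is living and takes 1/96.
Yamini is living and takes 1/96.
Chetan is living and takes 1/48.
Falguni is living and takes 1/48.
Manoj is living and takes 1/16.
Aarav is living and takes 1/16.
Eshan predeceased; the 1/4 allotted to Eshan's branch passes to Eshan's issue by representation.
Lakshmi's line is the sole branch at this level, so the full 1/4 passes to Lakshmi's issue by representation.
The 1/4 is divided into 3 equal shares of 1/12 among Omkar, Ishita, Vikram.
Omkar predeceased; the 1/12 allotted to Omkar's branch passes to Omkar's issue by representation.
The 1/12 is divided into 2 equal shares of 1/24 among Kavita, Neelam.
Kavita is living and takes 1/24.
Neelam is living and takes 1/24.
Ishita is living and takes 1/12.
Vikram is living and takes 1/12.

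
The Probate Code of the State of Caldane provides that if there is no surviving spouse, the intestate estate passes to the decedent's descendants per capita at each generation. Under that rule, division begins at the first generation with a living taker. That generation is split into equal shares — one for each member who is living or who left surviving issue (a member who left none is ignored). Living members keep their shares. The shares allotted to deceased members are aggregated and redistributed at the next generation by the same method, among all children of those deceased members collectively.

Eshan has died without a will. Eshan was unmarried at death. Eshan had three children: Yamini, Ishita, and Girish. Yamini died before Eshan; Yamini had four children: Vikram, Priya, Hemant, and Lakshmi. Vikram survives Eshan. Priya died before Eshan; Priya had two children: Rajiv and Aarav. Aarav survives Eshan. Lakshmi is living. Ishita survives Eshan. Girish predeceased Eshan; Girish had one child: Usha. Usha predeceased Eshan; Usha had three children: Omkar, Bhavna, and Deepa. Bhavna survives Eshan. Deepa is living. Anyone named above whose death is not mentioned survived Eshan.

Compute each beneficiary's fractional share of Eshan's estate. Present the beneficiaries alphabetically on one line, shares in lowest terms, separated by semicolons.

There is no surviving spouse, so the entire estate passes to Eshan's descendants per capita at each generation.
At generation 1 (Yamini, Ishita, Girish) there are 3 shares of (1)/3 = 1/3 each.
Living: Ishita — each takes 1/3.
Deceased: Yamini and Girish. Their combined 2/3 is pooled and carried to generation 2.
At generation 2 (Vikram, Priya, Hemant, Lakshmi, Usha) there are 5 shares of (2/3)/5 = 2/15 each.
Living: Vikram, Hemant, and Lakshmi — each takes 2/15.
Deceased: Priya and Usha. Their combined 4/15 is pooled and carried to generation 3.
At generation 3 (Rajiv, Aarav, Omkar, Bhavna, Deepa) there are 5 shares of (4/15)/5 = 4/75 each.
Living: Rajiv, Aarav, Omkar, Bhavna, and Deepa — each takes 4/75.

Aarav 4/75; Bhavna 4/75; Deepa 4/75; Hemant 2/15; Ishita 1/3; Lakshmi 2/15; Omkar 4/75; Rajiv 4/75; Vikram 2/15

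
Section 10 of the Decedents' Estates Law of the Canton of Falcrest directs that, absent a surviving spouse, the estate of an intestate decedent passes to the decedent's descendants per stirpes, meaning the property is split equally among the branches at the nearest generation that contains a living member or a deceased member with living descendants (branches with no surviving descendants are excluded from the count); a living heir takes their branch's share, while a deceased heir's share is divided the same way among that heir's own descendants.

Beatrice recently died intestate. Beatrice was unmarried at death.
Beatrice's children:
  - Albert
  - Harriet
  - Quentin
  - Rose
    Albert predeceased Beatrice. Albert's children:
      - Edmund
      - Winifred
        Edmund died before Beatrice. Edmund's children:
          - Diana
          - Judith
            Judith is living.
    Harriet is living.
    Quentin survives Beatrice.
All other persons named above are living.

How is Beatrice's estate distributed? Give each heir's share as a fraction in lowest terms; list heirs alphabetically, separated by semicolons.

There is no surviving spouse, so the entire estate passes to Beatrice's descendants per stirpes.
The estate is divided into 4 equal shares of 1/4 among Albert, Harriet, Quentin, Rose.
Albert predeceased; the 1/4 allotted to Albert's branch passes to Albert's issue by representation.
The 1/4 is divided into 2 equal shares of 1/8 among Edmund, Winifred.
Edmund predeceased; the 1/8 allotted to Edmund's branch passes to Edmund's issue by representation.
The 1/8 is divided into 2 equal shares of 1/16 among Diana, Judith.
Diana is living and takes 1/16.
Judith is living and takes 1/16.
Winifred is living and takes 1/8.
Harriet is living and takes 1/4.
Quentin is living and takes 1/4.
Rose is living and takes 1/4.

Diana 1/16; Harriet 1/4; Judith 1/16; Quentin 1/4; Rose 1/4; Winifred 1/8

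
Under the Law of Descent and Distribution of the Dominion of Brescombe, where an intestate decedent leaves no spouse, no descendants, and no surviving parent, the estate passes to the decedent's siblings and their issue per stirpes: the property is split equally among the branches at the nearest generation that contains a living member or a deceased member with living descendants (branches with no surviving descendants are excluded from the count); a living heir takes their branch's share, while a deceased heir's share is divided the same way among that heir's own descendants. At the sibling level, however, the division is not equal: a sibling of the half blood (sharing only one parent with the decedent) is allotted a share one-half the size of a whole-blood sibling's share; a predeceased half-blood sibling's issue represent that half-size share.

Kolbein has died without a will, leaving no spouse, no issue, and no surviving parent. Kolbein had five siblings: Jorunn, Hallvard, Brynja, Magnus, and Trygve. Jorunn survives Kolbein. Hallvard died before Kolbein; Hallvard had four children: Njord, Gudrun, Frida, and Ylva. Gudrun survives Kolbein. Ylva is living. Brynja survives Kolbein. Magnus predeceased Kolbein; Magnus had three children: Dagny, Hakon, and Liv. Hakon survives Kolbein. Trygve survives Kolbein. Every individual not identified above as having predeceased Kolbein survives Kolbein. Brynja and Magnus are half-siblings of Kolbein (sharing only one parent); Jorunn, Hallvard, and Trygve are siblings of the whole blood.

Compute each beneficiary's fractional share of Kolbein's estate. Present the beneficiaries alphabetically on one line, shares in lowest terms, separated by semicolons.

Brynja 1/8; Dagny 1/24; Frida 1/16; Gudrun 1/16; Hakon 1/24; Jorunn 1/4; Liv 1/24; Njord 1/16; Trygve 1/4; Ylva 1/16

No spouse, descendants, or parent survives, so the estate passes to Kolbein's siblings per stirpes.
Half-blood siblings count for one-half the weight of whole-blood siblings at the initial division.
Dividing 1 in proportion to weights (total weight 4): Jorunn (weight 1) → 1/4; Hallvard (weight 1) → 1/4; Brynja (weight 1/2) → 1/8; Magnus (weight 1/2) → 1/8; Trygve (weight 1) → 1/4.
Jorunn is living and takes 1/4.
Hallvard predeceased; the 1/4 allotted to Hallvard's branch passes to Hallvard's issue by representation.
The 1/4 is divided into 4 equal shares of 1/16 among Njord, Gudrun, Frida, Ylva.
Njord is living and takes 1/16.
Gudrun is living and takes 1/16.
Frida is living and takes 1/16.
Ylva is living and takes 1/16.
Brynja is living and takes 1/8.
Magnus predeceased; the 1/8 allotted to Magnus's branch passes to Magnus's issue by representation.
The 1/8 is divided into 3 equal shares of 1/24 among Dagny, Hakon, Liv.
Dagny is living and takes 1/24.
Hakon is living and takes 1/24.
Liv is living and takes 1/24.
Trygve is living and takes 1/4.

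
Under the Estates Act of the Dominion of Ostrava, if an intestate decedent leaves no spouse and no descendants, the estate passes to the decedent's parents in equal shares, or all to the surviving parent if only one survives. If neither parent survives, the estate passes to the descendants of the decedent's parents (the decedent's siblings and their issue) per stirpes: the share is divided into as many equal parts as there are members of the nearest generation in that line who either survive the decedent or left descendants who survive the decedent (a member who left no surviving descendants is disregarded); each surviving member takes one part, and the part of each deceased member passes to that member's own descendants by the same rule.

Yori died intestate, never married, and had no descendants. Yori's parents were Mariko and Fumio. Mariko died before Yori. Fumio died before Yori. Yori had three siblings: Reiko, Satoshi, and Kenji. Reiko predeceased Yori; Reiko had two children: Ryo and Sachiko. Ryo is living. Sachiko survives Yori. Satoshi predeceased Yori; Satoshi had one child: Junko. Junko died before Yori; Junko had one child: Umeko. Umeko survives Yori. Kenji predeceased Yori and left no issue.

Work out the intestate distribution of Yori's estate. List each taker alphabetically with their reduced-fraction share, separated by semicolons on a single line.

Ryo 1/4; Sachiko 1/4; Umeko 1/2

Neither parent survives and there are no descendants, so the estate passes to Yori's siblings and their issue per stirpes.
Kenji left no surviving issue, so that branch lapses and is disregarded.
The estate is divided into 2 equal shares of 1/2 among Reiko, Satoshi.
Reiko predeceased; the 1/2 allotted to Reiko's branch passes to Reiko's issue by representation.
The 1/2 is divided into 2 equal shares of 1/4 among Ryo, Sachiko.
Ryo is living and takes 1/4.
Sachiko is living and takes 1/4.
Satoshi predeceased; the 1/2 allotted to Satoshi's branch passes to Satoshi's issue by representation.
Junko's line is the sole branch at this level, so the full 1/2 passes to Junko's issue by representation.
Umeko is the sole taker at this level and receives the full 1/2.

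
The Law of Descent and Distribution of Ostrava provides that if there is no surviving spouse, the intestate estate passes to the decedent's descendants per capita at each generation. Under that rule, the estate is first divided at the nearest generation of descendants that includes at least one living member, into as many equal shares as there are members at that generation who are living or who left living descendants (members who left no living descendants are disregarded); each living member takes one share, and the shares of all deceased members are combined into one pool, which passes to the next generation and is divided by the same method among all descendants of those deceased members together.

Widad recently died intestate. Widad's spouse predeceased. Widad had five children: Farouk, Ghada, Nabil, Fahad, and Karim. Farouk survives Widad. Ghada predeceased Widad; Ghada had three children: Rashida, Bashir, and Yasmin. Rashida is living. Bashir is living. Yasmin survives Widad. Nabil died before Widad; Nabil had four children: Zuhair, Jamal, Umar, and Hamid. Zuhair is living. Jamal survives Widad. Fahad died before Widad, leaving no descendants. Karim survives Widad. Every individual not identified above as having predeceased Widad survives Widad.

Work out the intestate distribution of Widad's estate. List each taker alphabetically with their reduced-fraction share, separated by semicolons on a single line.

Bashir 1/14; Farouk 1/4; Hamid 1/14; Jamal 1/14; Karim 1/4; Rashida 1/14; Umar 1/14; Yasmin 1/14; Zuhair 1/14

There is no surviving spouse, so the entire estate passes to Widad's descendants per capita at each generation.
At generation 1 (Farouk, Ghada, Nabil, Karim) there are 4 shares of (1)/4 = 1/4 each.
Living: Farouk and Karim — each takes 1/4.
Deceased: Ghada and Nabil. Their combined 1/2 is pooled and carried to generation 2.
At generation 2 (Rashida, Bashir, Yasmin, Zuhair, Jamal, Umar, Hamid) there are 7 shares of (1/2)/7 = 1/14 each.
Living: Rashida, Bashir, Yasmin, Zuhair, Jamal, Umar, and Hamid — each takes 1/14.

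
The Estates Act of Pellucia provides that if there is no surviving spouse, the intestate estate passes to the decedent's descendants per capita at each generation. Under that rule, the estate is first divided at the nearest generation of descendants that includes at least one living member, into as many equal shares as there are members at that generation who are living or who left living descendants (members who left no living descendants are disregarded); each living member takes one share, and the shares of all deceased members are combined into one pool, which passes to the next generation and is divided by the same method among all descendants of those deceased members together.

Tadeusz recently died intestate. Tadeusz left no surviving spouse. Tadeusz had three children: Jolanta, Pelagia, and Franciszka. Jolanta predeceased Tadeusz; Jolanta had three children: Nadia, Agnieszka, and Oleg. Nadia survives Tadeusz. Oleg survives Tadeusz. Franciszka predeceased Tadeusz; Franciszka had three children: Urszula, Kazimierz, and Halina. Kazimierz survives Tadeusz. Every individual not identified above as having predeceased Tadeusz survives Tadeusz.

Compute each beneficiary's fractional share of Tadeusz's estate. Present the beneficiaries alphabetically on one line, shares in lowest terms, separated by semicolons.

Agnieszka 1/9; Halina 1/9; Kazimierz 1/9; Nadia 1/9; Oleg 1/9; Pelagia 1/3; Urszula 1/9

There is no surviving spouse, so the entire estate passes to Tadeusz's descendants per capita at each generation.
At generation 1 (Jolanta, Pelagia, Franciszka) there are 3 shares of (1)/3 = 1/3 each.
Living: Pelagia — each takes 1/3.
Deceased: Jolanta and Franciszka. Their combined 2/3 is pooled and carried to generation 2.
At generation 2 (Nadia, Agnieszka, Oleg, Urszula, Kazimierz, Halina) there are 6 shares of (2/3)/6 = 1/9 each.
Living: Nadia, Agnieszka, Oleg, Urszula, Kazimierz, and Halina — each takes 1/9.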